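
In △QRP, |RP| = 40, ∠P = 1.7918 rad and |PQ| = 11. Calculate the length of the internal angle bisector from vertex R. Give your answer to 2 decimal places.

By the law of cosines, |QR|² = |RP|² + |PQ|² − 2·|RP|·|PQ|·cos P = 1913.9, so |QR| ≈ 43.748.
Law of cosines again: cos R = (|QR|² + |RP|² − |PQ|²)/(2·|QR|·|RP|) ≈ 0.96944, so ∠R ≈ 0.2479 rad.
The bisector from R has length 2·|QR|·|RP|·cos(∠R/2)/(|QR|+|RP|) ≈ 41.47.

t_R ≈ 41.47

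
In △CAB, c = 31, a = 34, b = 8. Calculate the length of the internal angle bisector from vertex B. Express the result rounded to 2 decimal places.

By the law of cosines, cos B = (c² + a² − b²) / (2·c·a) ≈ 0.97391, so ∠B ≈ 13.12°.
The bisector from B has length 2·c·a·cos(∠B/2)/(c+a) ≈ 32.219.

t_B ≈ 32.22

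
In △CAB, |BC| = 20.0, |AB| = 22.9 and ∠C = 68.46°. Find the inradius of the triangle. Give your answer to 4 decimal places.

Law of sines: sin A = |BC|·sin C/|AB| ≈ 0.81237.
Since |AB| ≥ |BC|, only the acute value applies: ∠A ≈ 54.33°.
Then ∠B = 180° − ∠C − ∠A ≈ 57.21°.
Law of sines gives |CA| = |AB|·sin B/sin C ≈ 20.697.
Area = ½·|AB|·|BC|·sin B ≈ 192.52.
Semiperimeter s = (22.9+20+20.697)/2 = 31.799.
Inradius = area/s = 192.52/31.799 ≈ 6.0542.

r ≈ 6.0542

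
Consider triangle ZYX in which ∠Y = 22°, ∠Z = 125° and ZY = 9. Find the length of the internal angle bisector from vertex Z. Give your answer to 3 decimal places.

The third angle is ∠X = 180° − ∠Z − ∠Y = 33.00°.
Law of sines: YX = ZY·sin Z/sin X ≈ 13.536.
Law of sines: XZ = ZY·sin Y/sin X ≈ 6.1903.
The bisector from Z has length 2·XZ·ZY·cos(∠Z/2)/(XZ+ZY) ≈ 3.3871.

3.387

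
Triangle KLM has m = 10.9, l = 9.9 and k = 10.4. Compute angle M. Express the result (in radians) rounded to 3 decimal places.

By the law of cosines, cos M = (k² + l² − m²) / (2·k·l) ≈ 0.42424, so ∠M ≈ 1.1327 rad.

1.133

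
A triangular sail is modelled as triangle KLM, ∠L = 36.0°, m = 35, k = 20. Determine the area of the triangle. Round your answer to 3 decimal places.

Area = ½·m·k·sin L ≈ 205.72.

area ≈ 205.725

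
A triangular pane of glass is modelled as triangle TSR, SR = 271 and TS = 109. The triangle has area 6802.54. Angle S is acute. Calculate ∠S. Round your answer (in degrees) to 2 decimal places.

From area = ½·TS·SR·sin S, we get sin S = 2·area/(TS·SR) ≈ 0.46058.
Taking the acute solution, ∠S ≈ 27.42°.

27.42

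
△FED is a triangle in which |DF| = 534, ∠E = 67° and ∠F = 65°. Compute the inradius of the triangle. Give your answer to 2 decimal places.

The third angle is ∠D = 180° − ∠F − ∠E = 48.00°.
Law of sines: |ED| = |DF|·sin F/sin E ≈ 525.76.
Law of sines: |FE| = |DF|·sin D/sin E ≈ 431.11.
Area = ½·|DF|·|ED|·sin D ≈ 1.0432e+05.
Semiperimeter s = (525.76+534+431.11)/2 = 745.44.
Inradius = area/s = 1.0432e+05/745.44 ≈ 139.95.

139.95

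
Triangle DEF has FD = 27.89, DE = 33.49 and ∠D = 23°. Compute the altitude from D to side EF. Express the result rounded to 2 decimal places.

By the law of cosines, EF² = FD² + DE² − 2·FD·DE·cos D = 179.86, so EF ≈ 13.411.
Area = ½·FD·DE·sin D ≈ 182.48.
The altitude from D has length 2·area/EF ≈ 27.213.

27.21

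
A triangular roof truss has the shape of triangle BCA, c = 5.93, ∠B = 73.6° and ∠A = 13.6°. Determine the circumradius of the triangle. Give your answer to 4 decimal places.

2.9685

The third angle is ∠C = 180° − ∠A − ∠B = 92.80°.
Law of sines: b = c·sin B/sin C ≈ 5.6955.
Law of sines: a = c·sin A/sin C ≈ 1.3961.
Circumradius = c/(2 sin C) ≈ 2.9685.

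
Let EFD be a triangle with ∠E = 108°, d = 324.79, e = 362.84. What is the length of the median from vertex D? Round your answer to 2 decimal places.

Law of sines: sin D = d·sin E/e ≈ 0.85132.
Since e ≥ d, only the acute value applies: ∠D ≈ 58.36°.
Then ∠F = 180° − ∠E − ∠D ≈ 13.64°.
Law of sines gives f = e·sin F/sin E ≈ 89.996.
Median from D: ½√(2·e² + 2·f² − d²) ≈ 208.58.

208.58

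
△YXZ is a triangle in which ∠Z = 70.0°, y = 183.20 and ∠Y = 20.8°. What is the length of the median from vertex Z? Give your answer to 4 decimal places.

The third angle is ∠X = 180° − ∠Z − ∠Y = 89.20°.
Law of sines: x = y·sin X/sin Y ≈ 515.85.
Law of sines: z = y·sin Z/sin Y ≈ 484.79.
Median from Z: ½√(2·y² + 2·x² − z²) ≈ 301.79.

301.7899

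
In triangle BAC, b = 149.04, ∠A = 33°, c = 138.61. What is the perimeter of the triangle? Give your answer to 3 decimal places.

perimeter ≈ 369.957

By the law of cosines, a² = c² + b² − 2·c·b·cos A = 6774.4, so a ≈ 82.307.
Semiperimeter s = (149.04+82.307+138.61)/2 = 184.98.
Perimeter = 149.04 + 82.307 + 138.61 = 369.96.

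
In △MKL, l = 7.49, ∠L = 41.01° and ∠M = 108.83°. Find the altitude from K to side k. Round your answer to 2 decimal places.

The third angle is ∠K = 180° − ∠L − ∠M = 30.16°.
Law of sines: m = l·sin M/sin L ≈ 10.803.
Law of sines: k = l·sin K/sin L ≈ 5.7348.
Area = ½·l·m·sin K ≈ 20.327.
The altitude from K has length 2·area/k ≈ 7.0891.

h_K ≈ 7.09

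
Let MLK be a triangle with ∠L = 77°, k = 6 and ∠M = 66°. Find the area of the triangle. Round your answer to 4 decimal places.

area ≈ 26.6234

The third angle is ∠K = 180° − ∠M − ∠L = 37.00°.
Law of sines: m = k·sin M/sin K ≈ 9.1079.
Law of sines: l = k·sin L/sin K ≈ 9.7143.
Area = ½·k·m·sin L ≈ 26.623.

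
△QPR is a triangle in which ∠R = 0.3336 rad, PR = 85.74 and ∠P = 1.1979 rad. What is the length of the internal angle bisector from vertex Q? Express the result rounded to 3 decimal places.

t_Q ≈ 28.815

The third angle is ∠Q = π − ∠P − ∠R = 1.6101 rad.
Law of sines: RQ = PR·sin P/sin Q ≈ 79.909.
Law of sines: QP = PR·sin R/sin Q ≈ 28.097.
The bisector from Q has length 2·RQ·QP·cos(∠Q/2)/(RQ+QP) ≈ 28.815.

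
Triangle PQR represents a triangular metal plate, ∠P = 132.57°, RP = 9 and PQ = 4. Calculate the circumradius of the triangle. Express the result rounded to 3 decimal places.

8.195

By the law of cosines, QR² = RP² + PQ² − 2·RP·PQ·cos P = 145.71, so QR ≈ 12.071.
Area = ½·RP·PQ·sin P ≈ 13.256.
Circumradius = QR/(2 sin P) ≈ 8.1953.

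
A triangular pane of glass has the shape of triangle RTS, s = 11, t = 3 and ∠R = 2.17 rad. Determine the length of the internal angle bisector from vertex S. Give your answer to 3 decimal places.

t_S ≈ 4.506

By the law of cosines, r² = t² + s² − 2·t·s·cos R = 167.22, so r ≈ 12.931.
Law of cosines again: cos S = (r² + t² − s²)/(2·r·t) ≈ 0.71174, so ∠S ≈ 0.779 rad.
The bisector from S has length 2·r·t·cos(∠S/2)/(r+t) ≈ 4.5055.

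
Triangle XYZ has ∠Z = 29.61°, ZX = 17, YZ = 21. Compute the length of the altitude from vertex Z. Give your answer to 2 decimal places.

By the law of cosines, XY² = YZ² + ZX² − 2·YZ·ZX·cos Z = 109.24, so XY ≈ 10.452.
Area = ½·YZ·ZX·sin Z ≈ 88.196.
The altitude from Z has length 2·area/XY ≈ 16.876.

h_Z ≈ 16.88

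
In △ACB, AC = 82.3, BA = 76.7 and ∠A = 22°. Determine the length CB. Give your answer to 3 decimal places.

30.833

By the law of cosines, CB² = BA² + AC² − 2·BA·AC·cos A = 950.65, so CB ≈ 30.833.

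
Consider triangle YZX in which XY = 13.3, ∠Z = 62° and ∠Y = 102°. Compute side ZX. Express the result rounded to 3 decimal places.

14.734

The third angle is ∠X = 180° − ∠Y − ∠Z = 16.00°.
Law of sines: ZX = XY·sin Y/sin Z ≈ 14.734.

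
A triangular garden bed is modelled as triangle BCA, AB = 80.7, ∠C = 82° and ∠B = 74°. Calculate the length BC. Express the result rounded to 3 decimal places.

33.146

The third angle is ∠A = 180° − ∠B − ∠C = 24.00°.
Law of sines: BC = AB·sin A/sin C ≈ 33.146.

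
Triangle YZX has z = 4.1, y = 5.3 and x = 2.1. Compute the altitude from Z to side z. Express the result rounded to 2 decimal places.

h_Z ≈ 1.93

Semiperimeter s = (5.3 + 4.1 + 2.1)/2 = 5.75.
Heron's formula: area = √(5.75·0.45·1.65·3.65) ≈ 3.9476.
The altitude from Z has length 2·area/z ≈ 1.9256.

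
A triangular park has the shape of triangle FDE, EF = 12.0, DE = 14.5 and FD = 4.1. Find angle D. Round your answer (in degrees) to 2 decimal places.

By the law of cosines, cos D = (FD² + DE² − EF²) / (2·FD·DE) ≈ 0.69857, so ∠D ≈ 45.69°.

45.69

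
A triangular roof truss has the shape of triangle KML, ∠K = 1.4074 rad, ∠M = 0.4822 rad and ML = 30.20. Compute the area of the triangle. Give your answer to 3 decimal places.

The third angle is ∠L = π − ∠K − ∠M = 1.2520 rad.
Law of sines: LK = ML·sin M/sin K ≈ 14.194.
Law of sines: KM = ML·sin L/sin K ≈ 29.065.
Area = ½·ML·LK·sin L ≈ 203.53.

203.525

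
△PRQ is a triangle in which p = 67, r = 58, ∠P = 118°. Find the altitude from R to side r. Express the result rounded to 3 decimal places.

Law of sines: sin R = r·sin P/p ≈ 0.76434.
Since p ≥ r, only the acute value applies: ∠R ≈ 49.85°.
Then ∠Q = 180° − ∠P − ∠R ≈ 12.15°.
Law of sines gives q = p·sin Q/sin P ≈ 15.973.
Area = ½·p·r·sin Q ≈ 408.99.
The altitude from R has length 2·area/r ≈ 14.103.

14.103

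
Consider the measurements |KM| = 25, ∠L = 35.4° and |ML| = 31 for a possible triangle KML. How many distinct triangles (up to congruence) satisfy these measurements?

2

|ML|·sin L = 31·sin(35.4°) ≈ 17.96.
Since |ML| sin L < |KM| < |ML| (17.96 < 25 < 31), two triangles exist.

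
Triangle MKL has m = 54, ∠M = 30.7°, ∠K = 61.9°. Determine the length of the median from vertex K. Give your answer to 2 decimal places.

69.74

The third angle is ∠L = 180° − ∠M − ∠K = 87.40°.
Law of sines: k = m·sin K/sin M ≈ 93.302.
Law of sines: l = m·sin L/sin M ≈ 105.66.
Median from K: ½√(2·l² + 2·m² − k²) ≈ 69.741.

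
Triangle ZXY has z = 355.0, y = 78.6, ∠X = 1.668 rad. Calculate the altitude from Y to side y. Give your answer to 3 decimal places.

h_Y ≈ 353.324

By the law of cosines, x² = y² + z² − 2·y·z·cos X = 1.3762e+05, so x ≈ 370.97.
Area = ½·y·z·sin X ≈ 13886.
The altitude from Y has length 2·area/y ≈ 353.32.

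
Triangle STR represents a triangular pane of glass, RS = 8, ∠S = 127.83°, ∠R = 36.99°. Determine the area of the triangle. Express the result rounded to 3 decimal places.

The third angle is ∠T = 180° − ∠R − ∠S = 15.18°.
Law of sines: TR = RS·sin S/sin T ≈ 24.131.
Law of sines: ST = RS·sin R/sin T ≈ 18.382.
Area = ½·RS·TR·sin R ≈ 58.075.

58.075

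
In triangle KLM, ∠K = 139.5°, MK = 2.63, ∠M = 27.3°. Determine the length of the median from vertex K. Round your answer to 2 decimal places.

m_K ≈ 1.85

The third angle is ∠L = 180° − ∠M − ∠K = 13.20°.
Law of sines: LM = MK·sin K/sin L ≈ 7.4799.
Law of sines: KL = MK·sin M/sin L ≈ 5.2824.
Median from K: ½√(2·MK² + 2·KL² − LM²) ≈ 1.8502.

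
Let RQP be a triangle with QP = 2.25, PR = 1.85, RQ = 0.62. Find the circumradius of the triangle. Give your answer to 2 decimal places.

By the law of cosines, cos R = (PR² + RQ² − QP²) / (2·PR·RQ) ≈ -0.54734, so ∠R ≈ 123.18°.
Circumradius = QP/(2 sin R) ≈ 1.3442.

1.34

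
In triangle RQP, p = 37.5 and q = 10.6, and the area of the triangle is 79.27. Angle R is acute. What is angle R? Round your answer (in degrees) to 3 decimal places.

23.506

From area = ½·q·p·sin R, we get sin R = 2·area/(q·p) ≈ 0.39884.
Taking the acute solution, ∠R ≈ 23.51°.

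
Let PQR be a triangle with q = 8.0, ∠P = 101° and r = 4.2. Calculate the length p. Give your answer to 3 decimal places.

By the law of cosines, p² = q² + r² − 2·q·r·cos P = 94.462, so p ≈ 9.7192.

9.719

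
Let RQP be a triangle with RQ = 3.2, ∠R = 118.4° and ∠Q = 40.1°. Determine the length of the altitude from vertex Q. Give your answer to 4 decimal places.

h_Q ≈ 2.8149

The third angle is ∠P = 180° − ∠R − ∠Q = 21.50°.
Law of sines: QP = RQ·sin R/sin P ≈ 7.6804.
Law of sines: PR = RQ·sin Q/sin P ≈ 5.624.
Area = ½·RQ·QP·sin Q ≈ 7.9154.
The altitude from Q has length 2·area/PR ≈ 2.8149.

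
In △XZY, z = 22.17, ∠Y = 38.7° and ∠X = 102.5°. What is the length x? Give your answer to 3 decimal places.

The third angle is ∠Z = 180° − ∠Y − ∠X = 38.80°.
Law of sines: x = z·sin X/sin Z ≈ 34.543.

34.543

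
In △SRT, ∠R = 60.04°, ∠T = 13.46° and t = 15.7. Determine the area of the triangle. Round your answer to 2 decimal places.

The third angle is ∠S = 180° − ∠R − ∠T = 106.50°.
Law of sines: s = t·sin S/sin T ≈ 64.672.
Law of sines: r = t·sin R/sin T ≈ 58.437.
Area = ½·t·s·sin R ≈ 439.84.

439.84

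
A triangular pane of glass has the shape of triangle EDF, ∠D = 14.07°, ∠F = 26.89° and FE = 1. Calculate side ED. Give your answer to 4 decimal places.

The third angle is ∠E = 180° − ∠D − ∠F = 139.04°.
Law of sines: ED = FE·sin F/sin D ≈ 1.8604.

1.8604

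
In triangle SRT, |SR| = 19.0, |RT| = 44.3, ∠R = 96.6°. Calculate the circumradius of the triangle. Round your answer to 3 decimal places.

By the law of cosines, |TS|² = |SR|² + |RT|² − 2·|SR|·|RT|·cos R = 2517, so |TS| ≈ 50.169.
Area = ½·|SR|·|RT|·sin R ≈ 418.06.
Circumradius = |TS|/(2 sin R) ≈ 25.252.

25.252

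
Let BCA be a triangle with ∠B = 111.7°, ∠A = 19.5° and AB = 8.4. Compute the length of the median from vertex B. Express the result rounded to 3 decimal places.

m_B ≈ 3.915

The third angle is ∠C = 180° − ∠A − ∠B = 48.80°.
Law of sines: CA = AB·sin B/sin C ≈ 10.373.
Law of sines: BC = AB·sin A/sin C ≈ 3.7266.
Median from B: ½√(2·AB² + 2·BC² − CA²) ≈ 3.9147.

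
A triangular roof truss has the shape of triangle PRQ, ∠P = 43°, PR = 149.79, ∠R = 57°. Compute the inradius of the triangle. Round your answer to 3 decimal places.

The third angle is ∠Q = 180° − ∠P − ∠R = 80.00°.
Law of sines: RQ = PR·sin P/sin Q ≈ 103.73.
Law of sines: QP = PR·sin R/sin Q ≈ 127.56.
Area = ½·PR·RQ·sin R ≈ 6515.7.
Semiperimeter s = (103.73+127.56+149.79)/2 = 190.54.
Inradius = area/s = 6515.7/190.54 ≈ 34.195.

r ≈ 34.195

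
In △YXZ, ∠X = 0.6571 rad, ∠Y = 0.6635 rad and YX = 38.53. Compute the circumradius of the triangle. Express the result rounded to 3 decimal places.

R ≈ 19.884

The third angle is ∠Z = π − ∠Y − ∠X = 1.8210 rad.
Law of sines: XZ = YX·sin Y/sin Z ≈ 24.492.
Law of sines: ZY = YX·sin X/sin Z ≈ 24.291.
Circumradius = YX/(2 sin Z) ≈ 19.884.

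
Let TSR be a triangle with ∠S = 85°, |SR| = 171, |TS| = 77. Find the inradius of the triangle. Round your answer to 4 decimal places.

r ≈ 30.5531

By the law of cosines, |RT|² = |TS|² + |SR|² − 2·|TS|·|SR|·cos S = 32875, so |RT| ≈ 181.31.
Area = ½·|TS|·|SR|·sin S ≈ 6558.4.
Semiperimeter s = (171+181.31+77)/2 = 214.66.
Inradius = area/s = 6558.4/214.66 ≈ 30.553.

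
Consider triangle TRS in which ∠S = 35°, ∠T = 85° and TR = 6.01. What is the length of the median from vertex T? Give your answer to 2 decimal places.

5.66

The third angle is ∠R = 180° − ∠S − ∠T = 60.00°.
Law of sines: RS = TR·sin T/sin S ≈ 10.438.
Law of sines: ST = TR·sin R/sin S ≈ 9.0743.
Median from T: ½√(2·ST² + 2·TR² − RS²) ≈ 5.6562.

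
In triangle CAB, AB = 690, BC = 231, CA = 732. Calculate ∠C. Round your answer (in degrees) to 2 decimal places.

∠C ≈ 70.46°

By the law of cosines, cos C = (BC² + CA² − AB²) / (2·BC·CA) ≈ 0.33439, so ∠C ≈ 70.46°.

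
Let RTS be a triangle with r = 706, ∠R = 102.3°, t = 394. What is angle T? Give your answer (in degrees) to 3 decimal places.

Law of sines: sin T = t·sin R/r ≈ 0.54526.
Since r ≥ t, only the acute value applies: ∠T ≈ 33.04°.
Then ∠S = 180° − ∠R − ∠T ≈ 44.66°.

33.043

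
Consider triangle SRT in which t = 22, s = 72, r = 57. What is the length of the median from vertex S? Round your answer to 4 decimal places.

m_S ≈ 23.8851

Median from S: ½√(2·r² + 2·t² − s²) ≈ 23.885.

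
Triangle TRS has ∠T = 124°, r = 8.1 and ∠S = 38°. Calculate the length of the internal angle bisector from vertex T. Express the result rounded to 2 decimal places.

The third angle is ∠R = 180° − ∠S − ∠T = 18.00°.
Law of sines: t = r·sin T/sin R ≈ 21.731.
Law of sines: s = r·sin S/sin R ≈ 16.138.
The bisector from T has length 2·r·s·cos(∠T/2)/(r+s) ≈ 5.0638.

t_T ≈ 5.06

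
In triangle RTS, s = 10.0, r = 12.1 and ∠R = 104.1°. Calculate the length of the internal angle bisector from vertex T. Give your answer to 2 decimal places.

10.74

Law of sines: sin S = s·sin R/r ≈ 0.80155.
Since r ≥ s, only the acute value applies: ∠S ≈ 53.28°.
Then ∠T = 180° − ∠R − ∠S ≈ 22.62°.
Law of sines gives t = r·sin T/sin R ≈ 4.7988.
The bisector from T has length 2·s·r·cos(∠T/2)/(s+r) ≈ 10.738.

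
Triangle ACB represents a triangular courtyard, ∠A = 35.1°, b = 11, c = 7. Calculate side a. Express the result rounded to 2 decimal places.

6.63

By the law of cosines, a² = c² + b² − 2·c·b·cos A = 44.005, so a ≈ 6.6336.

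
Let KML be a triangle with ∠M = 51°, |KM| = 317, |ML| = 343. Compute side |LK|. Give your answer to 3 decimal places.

285.105

By the law of cosines, |LK|² = |KM|² + |ML|² − 2·|KM|·|ML|·cos M = 81285, so |LK| ≈ 285.1.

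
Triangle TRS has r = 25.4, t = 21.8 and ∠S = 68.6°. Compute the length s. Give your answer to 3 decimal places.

26.764

By the law of cosines, s² = t² + r² − 2·t·r·cos S = 716.32, so s ≈ 26.764.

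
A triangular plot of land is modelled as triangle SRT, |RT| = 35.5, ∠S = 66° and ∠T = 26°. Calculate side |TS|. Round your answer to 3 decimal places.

The third angle is ∠R = 180° − ∠T − ∠S = 88.00°.
Law of sines: |TS| = |RT|·sin R/sin S ≈ 38.836.

38.836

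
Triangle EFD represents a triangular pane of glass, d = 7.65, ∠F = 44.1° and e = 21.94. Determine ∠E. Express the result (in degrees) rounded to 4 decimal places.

By the law of cosines, f² = d² + e² − 2·d·e·cos F = 298.82, so f ≈ 17.287.
Law of cosines again: cos E = (f² + d² − e²)/(2·f·d) ≈ -0.46890, so ∠E ≈ 117.96°.

∠E ≈ 117.9631°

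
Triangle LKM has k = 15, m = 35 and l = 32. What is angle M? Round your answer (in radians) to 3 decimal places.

1.546

By the law of cosines, cos M = (l² + k² − m²) / (2·l·k) ≈ 0.02500, so ∠M ≈ 1.546 rad.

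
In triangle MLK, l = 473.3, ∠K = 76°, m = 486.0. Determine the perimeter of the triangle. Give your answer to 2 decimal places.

perimeter ≈ 1549.99

By the law of cosines, k² = m² + l² − 2·m·l·cos K = 3.4891e+05, so k ≈ 590.69.
Semiperimeter s = (486+473.3+590.69)/2 = 774.99.
Perimeter = 486 + 473.3 + 590.69 = 1550.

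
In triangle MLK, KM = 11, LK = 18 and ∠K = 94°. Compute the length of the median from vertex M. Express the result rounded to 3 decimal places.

By the law of cosines, ML² = LK² + KM² − 2·LK·KM·cos K = 472.62, so ML ≈ 21.74.
Median from M: ½√(2·KM² + 2·ML² − LK²) ≈ 14.691.

14.691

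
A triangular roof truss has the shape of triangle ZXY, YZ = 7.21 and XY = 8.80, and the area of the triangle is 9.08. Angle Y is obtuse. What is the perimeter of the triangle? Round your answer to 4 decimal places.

31.8533

From area = ½·XY·YZ·sin Y, we get sin Y = 2·area/(XY·YZ) ≈ 0.28622.
Taking the obtuse solution, ∠Y ≈ 163.37°.
Law of cosines then gives ZX ≈ 15.843.
Perimeter = 8.8 + 7.21 + 15.843 = 31.853.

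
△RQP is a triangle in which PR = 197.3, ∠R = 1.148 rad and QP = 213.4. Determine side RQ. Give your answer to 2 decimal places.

195.70

Law of sines: sin Q = PR·sin R/QP ≈ 0.84314.
Since QP ≥ PR, only the acute value applies: ∠Q ≈ 1.003 rad.
Then ∠P = π − ∠R − ∠Q ≈ 0.990 rad.
Law of sines gives RQ = QP·sin P/sin R ≈ 195.7.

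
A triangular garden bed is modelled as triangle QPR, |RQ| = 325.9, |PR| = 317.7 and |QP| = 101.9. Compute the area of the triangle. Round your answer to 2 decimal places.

Semiperimeter s = (317.7 + 325.9 + 101.9)/2 = 372.75.
Heron's formula: area = √(372.75·55.05·46.85·270.85) ≈ 16136.

16136.40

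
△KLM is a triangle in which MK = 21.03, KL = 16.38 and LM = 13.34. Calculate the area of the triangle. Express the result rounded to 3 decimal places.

Semiperimeter s = (13.34 + 21.03 + 16.38)/2 = 25.375.
Heron's formula: area = √(25.375·12.035·4.345·8.995) ≈ 109.25.

109.250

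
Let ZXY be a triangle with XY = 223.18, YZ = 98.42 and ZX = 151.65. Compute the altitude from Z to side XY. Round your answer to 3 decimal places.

Semiperimeter s = (223.18 + 98.42 + 151.65)/2 = 236.62.
Heron's formula: area = √(236.62·13.445·138.2·84.975) ≈ 6112.5.
The altitude from Z has length 2·area/XY ≈ 54.776.

h_Z ≈ 54.776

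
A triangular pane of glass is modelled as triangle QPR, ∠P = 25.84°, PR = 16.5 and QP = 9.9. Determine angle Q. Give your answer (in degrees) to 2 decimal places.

By the law of cosines, RQ² = QP² + PR² − 2·QP·PR·cos P = 76.225, so RQ ≈ 8.7307.
Law of cosines again: cos Q = (RQ² + QP² − PR²)/(2·RQ·QP) ≈ -0.56699, so ∠Q ≈ 124.54°.

∠Q ≈ 124.54°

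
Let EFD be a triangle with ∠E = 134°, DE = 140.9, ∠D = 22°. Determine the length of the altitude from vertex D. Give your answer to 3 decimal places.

h_D ≈ 101.355

The third angle is ∠F = 180° − ∠D − ∠E = 24.00°.
Law of sines: FD = DE·sin E/sin F ≈ 249.19.
Law of sines: EF = DE·sin D/sin F ≈ 129.77.
Area = ½·DE·FD·sin D ≈ 6576.4.
The altitude from D has length 2·area/EF ≈ 101.35.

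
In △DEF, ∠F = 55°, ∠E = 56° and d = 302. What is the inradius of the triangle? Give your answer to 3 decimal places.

79.438

The third angle is ∠D = 180° − ∠E − ∠F = 69.00°.
Law of sines: e = d·sin E/sin D ≈ 268.18.
Law of sines: f = d·sin F/sin D ≈ 264.98.
Area = ½·d·e·sin F ≈ 33172.
Semiperimeter s = (302+268.18+264.98)/2 = 417.58.
Inradius = area/s = 33172/417.58 ≈ 79.438.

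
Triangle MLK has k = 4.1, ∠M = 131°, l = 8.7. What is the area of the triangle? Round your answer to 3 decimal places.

Area = ½·l·k·sin M ≈ 13.46.

area ≈ 13.460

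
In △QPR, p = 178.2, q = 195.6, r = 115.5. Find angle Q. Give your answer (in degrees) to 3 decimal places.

By the law of cosines, cos Q = (p² + r² − q²) / (2·p·r) ≈ 0.16607, so ∠Q ≈ 80.44°.

80.441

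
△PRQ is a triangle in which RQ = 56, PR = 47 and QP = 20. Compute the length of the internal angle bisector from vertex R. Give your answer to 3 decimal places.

50.327

By the law of cosines, cos R = (PR² + RQ² − QP²) / (2·PR·RQ) ≈ 0.93940, so ∠R ≈ 20.05°.
The bisector from R has length 2·PR·RQ·cos(∠R/2)/(PR+RQ) ≈ 50.327.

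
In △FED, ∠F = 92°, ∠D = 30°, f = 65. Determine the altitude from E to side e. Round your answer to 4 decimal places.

32.5000

The third angle is ∠E = 180° − ∠D − ∠F = 58.00°.
Law of sines: e = f·sin E/sin F ≈ 55.157.
Law of sines: d = f·sin D/sin F ≈ 32.52.
Area = ½·f·e·sin D ≈ 896.3.
The altitude from E has length 2·area/e ≈ 32.5.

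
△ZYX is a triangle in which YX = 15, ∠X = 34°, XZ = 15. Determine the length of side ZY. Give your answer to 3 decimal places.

8.771

By the law of cosines, ZY² = YX² + XZ² − 2·YX·XZ·cos X = 76.933, so ZY ≈ 8.7712.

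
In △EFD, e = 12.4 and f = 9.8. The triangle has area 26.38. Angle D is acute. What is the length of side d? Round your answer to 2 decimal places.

5.56

From area = ½·e·f·sin D, we get sin D = 2·area/(e·f) ≈ 0.43417.
Taking the acute solution, ∠D ≈ 25.73°.
Law of cosines then gives d ≈ 5.5553.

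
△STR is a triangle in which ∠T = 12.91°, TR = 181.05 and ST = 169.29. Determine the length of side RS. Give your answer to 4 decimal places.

By the law of cosines, RS² = ST² + TR² − 2·ST·TR·cos T = 1687.8, so RS ≈ 41.083.

41.0831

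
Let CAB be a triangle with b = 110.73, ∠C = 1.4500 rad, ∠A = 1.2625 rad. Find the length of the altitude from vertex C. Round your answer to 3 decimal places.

The third angle is ∠B = π − ∠C − ∠A = 0.4291 rad.
Law of sines: c = b·sin C/sin B ≈ 264.21.
Law of sines: a = b·sin A/sin B ≈ 253.6.
Area = ½·b·c·sin A ≈ 13938.
The altitude from C has length 2·area/c ≈ 105.51.

h_C ≈ 105.509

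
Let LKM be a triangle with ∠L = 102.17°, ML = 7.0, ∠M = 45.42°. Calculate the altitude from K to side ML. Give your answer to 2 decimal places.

The third angle is ∠K = 180° − ∠M − ∠L = 32.41°.
Law of sines: KM = ML·sin L/sin K ≈ 12.767.
Law of sines: LK = ML·sin M/sin K ≈ 9.3025.
Area = ½·ML·KM·sin M ≈ 31.827.
The altitude from K has length 2·area/ML ≈ 9.0934.

9.09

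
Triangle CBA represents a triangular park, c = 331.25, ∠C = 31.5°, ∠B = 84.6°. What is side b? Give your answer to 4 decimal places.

The third angle is ∠A = 180° − ∠C − ∠B = 63.90°.
Law of sines: b = c·sin B/sin C ≈ 631.16.

631.1594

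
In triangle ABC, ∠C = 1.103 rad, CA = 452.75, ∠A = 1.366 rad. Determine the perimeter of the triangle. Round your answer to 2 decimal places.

The third angle is ∠B = π − ∠C − ∠A = 0.673 rad.
Law of sines: BC = CA·sin A/sin B ≈ 711.52.
Law of sines: AB = CA·sin C/sin B ≈ 648.63.
Semiperimeter s = (711.52+452.75+648.63)/2 = 906.45.
Perimeter = 711.52 + 452.75 + 648.63 = 1812.9.

1812.90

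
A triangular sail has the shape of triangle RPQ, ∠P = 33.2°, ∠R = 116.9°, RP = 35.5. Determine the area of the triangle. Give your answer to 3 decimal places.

The third angle is ∠Q = 180° − ∠R − ∠P = 29.90°.
Law of sines: PQ = RP·sin R/sin Q ≈ 63.51.
Law of sines: QR = RP·sin P/sin Q ≈ 38.995.
Area = ½·RP·PQ·sin P ≈ 617.27.

area ≈ 617.267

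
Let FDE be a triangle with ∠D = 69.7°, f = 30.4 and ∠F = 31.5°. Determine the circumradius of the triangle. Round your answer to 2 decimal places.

29.09

The third angle is ∠E = 180° − ∠F − ∠D = 78.80°.
Law of sines: d = f·sin D/sin F ≈ 54.568.
Law of sines: e = f·sin E/sin F ≈ 57.074.
Circumradius = f/(2 sin F) ≈ 29.091.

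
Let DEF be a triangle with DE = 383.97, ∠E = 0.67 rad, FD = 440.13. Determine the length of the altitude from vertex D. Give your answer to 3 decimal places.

Law of sines: sin F = DE·sin E/FD ≈ 0.54175.
Since FD ≥ DE, only the acute value applies: ∠F ≈ 0.573 rad.
Then ∠D = π − ∠E − ∠F ≈ 1.899 rad.
Law of sines gives EF = FD·sin D/sin E ≈ 670.91.
Area = ½·FD·DE·sin D ≈ 79986.
The altitude from D has length 2·area/EF ≈ 238.44.

238.440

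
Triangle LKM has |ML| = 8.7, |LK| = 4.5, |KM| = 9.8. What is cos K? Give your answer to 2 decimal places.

By the law of cosines, cos K = (|LK|² + |KM|² − |ML|²) / (2·|LK|·|KM|) ≈ 0.46032, so ∠K ≈ 1.092 rad.

cos K ≈ 0.46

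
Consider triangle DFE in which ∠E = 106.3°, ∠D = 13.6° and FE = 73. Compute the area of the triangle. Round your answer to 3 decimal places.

The third angle is ∠F = 180° − ∠E − ∠D = 60.10°.
Law of sines: ED = FE·sin F/sin D ≈ 269.13.
Law of sines: DF = FE·sin E/sin D ≈ 297.97.
Area = ½·FE·ED·sin E ≈ 9428.4.

9428.353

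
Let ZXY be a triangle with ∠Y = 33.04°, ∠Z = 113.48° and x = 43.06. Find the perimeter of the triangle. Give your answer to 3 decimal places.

157.213

The third angle is ∠X = 180° − ∠Y − ∠Z = 33.48°.
Law of sines: z = x·sin Z/sin X ≈ 71.594.
Law of sines: y = x·sin Y/sin X ≈ 42.559.
Semiperimeter s = (71.594+43.06+42.559)/2 = 78.606.
Perimeter = 71.594 + 43.06 + 42.559 = 157.21.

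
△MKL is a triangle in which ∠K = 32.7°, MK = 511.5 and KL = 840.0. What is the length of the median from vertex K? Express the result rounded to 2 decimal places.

m_K ≈ 650.07

By the law of cosines, LM² = MK² + KL² − 2·MK·KL·cos K = 2.4411e+05, so LM ≈ 494.07.
Median from K: ½√(2·MK² + 2·KL² − LM²) ≈ 650.07.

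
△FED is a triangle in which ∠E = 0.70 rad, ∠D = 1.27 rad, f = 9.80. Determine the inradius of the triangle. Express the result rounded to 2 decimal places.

The third angle is ∠F = π − ∠E − ∠D = 1.172 rad.
Law of sines: e = f·sin E/sin F ≈ 6.8521.
Law of sines: d = f·sin D/sin F ≈ 10.159.
Area = ½·f·e·sin D ≈ 32.068.
Semiperimeter s = (9.8+6.8521+10.159)/2 = 13.405.
Inradius = area/s = 32.068/13.405 ≈ 2.3922.

r ≈ 2.39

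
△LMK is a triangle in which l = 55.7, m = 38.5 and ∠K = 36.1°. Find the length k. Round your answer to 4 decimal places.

By the law of cosines, k² = l² + m² − 2·l·m·cos K = 1119.4, so k ≈ 33.457.

33.4567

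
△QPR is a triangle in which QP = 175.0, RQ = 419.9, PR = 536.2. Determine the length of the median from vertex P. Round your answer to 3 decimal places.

Median from P: ½√(2·QP² + 2·PR² − RQ²) ≈ 339.1.

m_P ≈ 339.100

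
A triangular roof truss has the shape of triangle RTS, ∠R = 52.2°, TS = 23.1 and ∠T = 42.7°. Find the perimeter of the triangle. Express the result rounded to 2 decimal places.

The third angle is ∠S = 180° − ∠R − ∠T = 85.10°.
Law of sines: SR = TS·sin T/sin R ≈ 19.826.
Law of sines: RT = TS·sin S/sin R ≈ 29.128.
Semiperimeter s = (23.1+19.826+29.128)/2 = 36.027.
Perimeter = 23.1 + 19.826 + 29.128 = 72.054.

perimeter ≈ 72.05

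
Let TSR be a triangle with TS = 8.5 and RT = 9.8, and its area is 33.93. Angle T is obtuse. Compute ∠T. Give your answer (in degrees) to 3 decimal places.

From area = ½·RT·TS·sin T, we get sin T = 2·area/(RT·TS) ≈ 0.81465.
Taking the obtuse solution, ∠T ≈ 125.45°.

125.448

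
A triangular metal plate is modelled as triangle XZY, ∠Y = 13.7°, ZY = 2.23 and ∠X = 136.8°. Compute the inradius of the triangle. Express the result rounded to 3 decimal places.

r ≈ 0.184

The third angle is ∠Z = 180° − ∠Y − ∠X = 29.50°.
Law of sines: YX = ZY·sin Z/sin X ≈ 1.6041.
Law of sines: XZ = ZY·sin Y/sin X ≈ 0.77153.
Area = ½·ZY·YX·sin Y ≈ 0.42361.
Semiperimeter s = (2.23+1.6041+0.77153)/2 = 2.3028.
Inradius = area/s = 0.42361/2.3028 ≈ 0.18395.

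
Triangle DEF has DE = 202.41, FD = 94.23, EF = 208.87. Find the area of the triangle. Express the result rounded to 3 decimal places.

Semiperimeter s = (208.87 + 94.23 + 202.41)/2 = 252.75.
Heron's formula: area = √(252.75·43.885·158.52·50.345) ≈ 9408.8.

9408.816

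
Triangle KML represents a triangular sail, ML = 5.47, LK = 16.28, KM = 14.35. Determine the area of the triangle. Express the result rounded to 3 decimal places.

area ≈ 38.563

Semiperimeter s = (5.47 + 16.28 + 14.35)/2 = 18.05.
Heron's formula: area = √(18.05·12.58·1.77·3.7) ≈ 38.563.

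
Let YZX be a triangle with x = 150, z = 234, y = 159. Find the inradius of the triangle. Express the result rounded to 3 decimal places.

Semiperimeter s = (159 + 234 + 150)/2 = 271.5.
Heron's formula: area = √(271.5·112.5·37.5·121.5) ≈ 11797.
Inradius = area/s = 11797/271.5 ≈ 43.451.

r ≈ 43.451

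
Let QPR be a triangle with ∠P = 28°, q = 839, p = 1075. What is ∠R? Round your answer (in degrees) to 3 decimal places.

Law of sines: sin Q = q·sin P/p ≈ 0.36641.
Since p ≥ q, only the acute value applies: ∠Q ≈ 21.49°.
Then ∠R = 180° − ∠P − ∠Q ≈ 130.51°.

130.506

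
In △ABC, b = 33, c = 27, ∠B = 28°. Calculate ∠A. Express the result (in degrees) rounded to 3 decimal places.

Law of sines: sin C = c·sin B/b ≈ 0.38411.
Since b ≥ c, only the acute value applies: ∠C ≈ 22.59°.
Then ∠A = 180° − ∠B − ∠C ≈ 129.41°.

129.411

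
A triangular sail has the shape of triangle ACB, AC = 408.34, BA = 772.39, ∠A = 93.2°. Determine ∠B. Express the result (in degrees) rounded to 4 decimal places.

By the law of cosines, CB² = BA² + AC² − 2·BA·AC·cos A = 7.9854e+05, so CB ≈ 893.61.
Law of cosines again: cos B = (CB² + BA² − AC²)/(2·CB·BA) ≈ 0.88986, so ∠B ≈ 27.14°.

∠B ≈ 27.1449°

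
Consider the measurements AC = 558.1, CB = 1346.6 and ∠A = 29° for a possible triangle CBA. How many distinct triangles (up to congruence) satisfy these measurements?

1

AC·sin A = 558.1·sin(29°) ≈ 270.6.
Since CB ≥ AC, exactly one triangle exists.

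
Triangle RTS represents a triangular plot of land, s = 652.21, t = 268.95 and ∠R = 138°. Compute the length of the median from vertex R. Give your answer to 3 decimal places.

By the law of cosines, r² = t² + s² − 2·t·s·cos R = 7.5842e+05, so r ≈ 870.88.
Median from R: ½√(2·t² + 2·s² − r²) ≈ 243.41.

m_R ≈ 243.413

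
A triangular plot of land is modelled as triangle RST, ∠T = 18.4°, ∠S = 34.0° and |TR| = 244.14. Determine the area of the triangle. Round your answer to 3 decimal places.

The third angle is ∠R = 180° − ∠S − ∠T = 127.60°.
Law of sines: |ST| = |TR|·sin R/sin S ≈ 345.91.
Law of sines: |RS| = |TR|·sin T/sin S ≈ 137.81.
Area = ½·|TR|·|ST|·sin T ≈ 13328.

area ≈ 13328.298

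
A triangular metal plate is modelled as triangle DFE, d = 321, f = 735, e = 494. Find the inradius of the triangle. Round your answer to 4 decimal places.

r ≈ 81.1447

Semiperimeter s = (321 + 735 + 494)/2 = 775.
Heron's formula: area = √(775·454·40·281) ≈ 62887.
Inradius = area/s = 62887/775 ≈ 81.145.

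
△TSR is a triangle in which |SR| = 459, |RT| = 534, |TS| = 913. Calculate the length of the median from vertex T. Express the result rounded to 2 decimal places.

Median from T: ½√(2·|RT|² + 2·|TS|² − |SR|²) ≈ 711.82.

711.82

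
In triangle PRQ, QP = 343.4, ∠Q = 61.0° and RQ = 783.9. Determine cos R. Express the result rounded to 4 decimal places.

By the law of cosines, PR² = RQ² + QP² − 2·RQ·QP·cos Q = 4.7141e+05, so PR ≈ 686.59.
Law of cosines again: cos R = (PR² + RQ² − QP²)/(2·PR·RQ) ≈ 0.89925, so ∠R ≈ 25.94°.

0.8992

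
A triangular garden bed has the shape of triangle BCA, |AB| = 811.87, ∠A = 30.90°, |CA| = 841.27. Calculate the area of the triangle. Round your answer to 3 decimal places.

Area = ½·|CA|·|AB|·sin A ≈ 1.7537e+05.

175374.819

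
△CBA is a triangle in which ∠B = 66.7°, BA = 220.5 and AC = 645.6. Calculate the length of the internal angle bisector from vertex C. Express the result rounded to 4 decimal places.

t_C ≈ 663.2756

Law of sines: sin C = BA·sin B/AC ≈ 0.31369.
Since AC ≥ BA, only the acute value applies: ∠C ≈ 18.28°.
Then ∠A = 180° − ∠B − ∠C ≈ 95.02°.
Law of sines gives CB = AC·sin A/sin B ≈ 700.23.
The bisector from C has length 2·AC·CB·cos(∠C/2)/(AC+CB) ≈ 663.28.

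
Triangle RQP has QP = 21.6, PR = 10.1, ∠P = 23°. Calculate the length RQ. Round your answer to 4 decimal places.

By the law of cosines, RQ² = QP² + PR² − 2·QP·PR·cos P = 166.94, so RQ ≈ 12.92.

12.9203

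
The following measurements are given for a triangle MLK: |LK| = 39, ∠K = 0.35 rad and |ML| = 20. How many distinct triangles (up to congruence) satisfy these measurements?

|LK|·sin K = 39·sin(0.35 rad) ≈ 13.37.
Since |LK| sin K < |ML| < |LK| (13.37 < 20 < 39), two triangles exist.

2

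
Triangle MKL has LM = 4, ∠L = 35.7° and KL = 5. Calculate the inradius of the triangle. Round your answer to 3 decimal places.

By the law of cosines, MK² = KL² + LM² − 2·KL·LM·cos L = 8.5167, so MK ≈ 2.9183.
Area = ½·KL·LM·sin L ≈ 5.8354.
Semiperimeter s = (5+4+2.9183)/2 = 5.9592.
Inradius = area/s = 5.8354/5.9592 ≈ 0.97923.

r ≈ 0.979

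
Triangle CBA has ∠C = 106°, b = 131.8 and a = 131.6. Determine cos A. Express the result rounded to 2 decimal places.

0.80

By the law of cosines, c² = b² + a² − 2·b·a·cos C = 44252, so c ≈ 210.36.
Law of cosines again: cos A = (c² + b² − a²)/(2·c·b) ≈ 0.79898, so ∠A ≈ 36.97°.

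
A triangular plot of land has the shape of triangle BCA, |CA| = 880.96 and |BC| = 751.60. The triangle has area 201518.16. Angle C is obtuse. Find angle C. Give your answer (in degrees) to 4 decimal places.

From area = ½·|BC|·|CA|·sin C, we get sin C = 2·area/(|BC|·|CA|) ≈ 0.60870.
Taking the obtuse solution, ∠C ≈ 142.50°.

142.5046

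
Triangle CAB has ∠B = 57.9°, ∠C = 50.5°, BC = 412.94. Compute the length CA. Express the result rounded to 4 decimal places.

The third angle is ∠A = 180° − ∠B − ∠C = 71.60°.
Law of sines: CA = BC·sin B/sin A ≈ 368.66.

368.6578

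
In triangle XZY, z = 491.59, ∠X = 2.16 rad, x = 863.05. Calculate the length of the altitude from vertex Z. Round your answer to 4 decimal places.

Law of sines: sin Z = z·sin X/x ≈ 0.47355.
Since x ≥ z, only the acute value applies: ∠Z ≈ 0.493 rad.
Then ∠Y = π − ∠X − ∠Z ≈ 0.488 rad.
Law of sines gives y = x·sin Y/sin X ≈ 486.97.
Area = ½·x·z·sin Y ≈ 99512.
The altitude from Z has length 2·area/z ≈ 404.86.

404.8575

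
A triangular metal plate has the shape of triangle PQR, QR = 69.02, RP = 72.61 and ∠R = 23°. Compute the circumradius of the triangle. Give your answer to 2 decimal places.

36.41

By the law of cosines, PQ² = QR² + RP² − 2·QR·RP·cos R = 809.67, so PQ ≈ 28.455.
Area = ½·QR·RP·sin R ≈ 979.08.
Circumradius = PQ/(2 sin R) ≈ 36.412.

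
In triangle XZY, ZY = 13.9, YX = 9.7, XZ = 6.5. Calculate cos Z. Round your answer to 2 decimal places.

cos Z ≈ 0.78

By the law of cosines, cos Z = (XZ² + ZY² − YX²) / (2·XZ·ZY) ≈ 0.78235, so ∠Z ≈ 38.52°.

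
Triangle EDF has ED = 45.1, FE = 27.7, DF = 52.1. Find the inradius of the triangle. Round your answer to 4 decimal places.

Semiperimeter s = (52.1 + 27.7 + 45.1)/2 = 62.45.
Heron's formula: area = √(62.45·10.35·34.75·17.35) ≈ 624.26.
Inradius = area/s = 624.26/62.45 ≈ 9.9961.

r ≈ 9.9961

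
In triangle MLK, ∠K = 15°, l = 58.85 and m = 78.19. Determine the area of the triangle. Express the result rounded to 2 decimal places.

Area = ½·m·l·sin K ≈ 595.48.

595.48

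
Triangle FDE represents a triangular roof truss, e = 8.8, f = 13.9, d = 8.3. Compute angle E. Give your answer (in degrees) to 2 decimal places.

∠E ≈ 36.84°

By the law of cosines, cos E = (f² + d² − e²) / (2·f·d) ≈ 0.80029, so ∠E ≈ 36.84°.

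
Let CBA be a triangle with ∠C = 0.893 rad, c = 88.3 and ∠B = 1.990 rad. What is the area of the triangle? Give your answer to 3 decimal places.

1168.990

The third angle is ∠A = π − ∠C − ∠B = 0.259 rad.
Law of sines: b = c·sin B/sin C ≈ 103.54.
Law of sines: a = c·sin A/sin C ≈ 28.988.
Area = ½·c·b·sin A ≈ 1169.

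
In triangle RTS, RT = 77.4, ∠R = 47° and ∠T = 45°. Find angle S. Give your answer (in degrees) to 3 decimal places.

The third angle is ∠S = 180° − ∠R − ∠T = 88.00°.

∠S ≈ 88.000°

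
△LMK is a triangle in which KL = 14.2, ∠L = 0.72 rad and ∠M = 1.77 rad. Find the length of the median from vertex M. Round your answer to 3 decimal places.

5.814

The third angle is ∠K = π − ∠L − ∠M = 0.652 rad.
Law of sines: MK = KL·sin L/sin M ≈ 9.5522.
Law of sines: LM = KL·sin K/sin M ≈ 8.7854.
Median from M: ½√(2·LM² + 2·MK² − KL²) ≈ 5.8141.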